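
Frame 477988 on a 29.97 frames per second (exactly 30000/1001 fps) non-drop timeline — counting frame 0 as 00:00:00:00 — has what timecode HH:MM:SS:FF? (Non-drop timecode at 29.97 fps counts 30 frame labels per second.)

04:25:32:28

477988 ÷ 30 = 15932 full seconds, remainder 28 frames.
15932 s = 4 h 25 min 32 s.
Timecode: 04:25:32:28.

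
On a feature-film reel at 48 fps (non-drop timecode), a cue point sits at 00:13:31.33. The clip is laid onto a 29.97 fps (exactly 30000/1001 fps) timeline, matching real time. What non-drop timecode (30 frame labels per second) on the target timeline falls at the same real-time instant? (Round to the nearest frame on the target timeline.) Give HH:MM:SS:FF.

00:13:30:26

Source frame index: (0×3600 + 13×60 + 31) × 48 + 33 = 38961.
Real time: 38961 / (48) = 12987/16 s.
Target frame: (12987/16) × (30000/1001) = 1873125/77 ≈ 24326.299 → 24326.
At 30 labels/s: frame 24326 → 00:13:30:26.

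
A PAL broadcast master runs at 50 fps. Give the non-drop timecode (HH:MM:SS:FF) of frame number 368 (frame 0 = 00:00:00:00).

368 ÷ 50 = 7 full seconds, remainder 18 frames.
7 s = 0 h 0 min 7 s.
Timecode: 00:00:07:18.

00:00:07:18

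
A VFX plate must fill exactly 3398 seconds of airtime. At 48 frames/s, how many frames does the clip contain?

Frames = 3398 × 48 = 163104.

163104 frames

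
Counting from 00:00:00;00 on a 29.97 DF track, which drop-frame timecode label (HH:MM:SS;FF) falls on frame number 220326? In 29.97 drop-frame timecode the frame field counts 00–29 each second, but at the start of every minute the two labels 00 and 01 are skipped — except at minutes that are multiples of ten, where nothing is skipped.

Ten DF minutes hold 17982 frames, so frame 220326 lies in block 12 (frames 215784–233765) with 4542 frames into that block.
The block's first minute is 1800 frames and the rest 1798 each; 4542 frames reaches minute 2, so 12 × 18 + 2 × 2 = 220 labels have been skipped so far.
Adding those back, label number 220326 + 220 = 220546 at 30 labels/s is 7351 s + 16 f = 2 h 2 min 31 s frame 16, i.e. 02:02:31;16.

02:02:31;16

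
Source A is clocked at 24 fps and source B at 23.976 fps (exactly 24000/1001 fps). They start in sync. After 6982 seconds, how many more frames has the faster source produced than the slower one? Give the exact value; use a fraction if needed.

167568/1001 frames

A emits 24 × 6982 = 167568 frames; B emits 24000/1001 × 6982 = 167568000/1001.
Difference = 167568/1001 frames (≈ 167.4006); B is behind A.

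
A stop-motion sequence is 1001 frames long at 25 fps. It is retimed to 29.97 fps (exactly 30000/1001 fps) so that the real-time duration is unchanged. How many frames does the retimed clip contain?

Frames at target rate = 1001 × (30000/1001) / (25) = 1200.

1200 frames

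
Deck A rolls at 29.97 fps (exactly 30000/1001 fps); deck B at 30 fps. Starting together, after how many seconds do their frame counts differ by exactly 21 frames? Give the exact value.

700.7 seconds

The gap grows by |30 − 30000/1001| = 30/1001 frames per second.
Time for a 21-frame gap: 21 ÷ (30/1001) = 700.7 s.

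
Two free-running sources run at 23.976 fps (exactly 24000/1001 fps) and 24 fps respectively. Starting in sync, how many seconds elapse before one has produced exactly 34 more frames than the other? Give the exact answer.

The gap grows by |24 − 24000/1001| = 24/1001 frames per second.
Time for a 34-frame gap: 34 ÷ (24/1001) = 17017/12 s.

17017/12 seconds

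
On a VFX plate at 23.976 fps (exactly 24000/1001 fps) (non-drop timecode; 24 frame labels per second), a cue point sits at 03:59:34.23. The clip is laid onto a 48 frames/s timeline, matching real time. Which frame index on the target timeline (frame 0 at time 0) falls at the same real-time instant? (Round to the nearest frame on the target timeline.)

frame 690688

Source frame index: (3×3600 + 59×60 + 34) × 24 + 23 = 344999.
Real time: 344999 / (24000/1001) = 345343999/24000 s.
Target frame: (345343999/24000) × (48) = 345343999/500 ≈ 690687.998 → 690688.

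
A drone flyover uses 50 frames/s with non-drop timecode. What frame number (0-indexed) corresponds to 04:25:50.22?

frame 797522

Total seconds to the label: (4 × 3600 + 25 × 60 + 50) = 15950.
Frame index = 15950 × 50 + 22 = 797522.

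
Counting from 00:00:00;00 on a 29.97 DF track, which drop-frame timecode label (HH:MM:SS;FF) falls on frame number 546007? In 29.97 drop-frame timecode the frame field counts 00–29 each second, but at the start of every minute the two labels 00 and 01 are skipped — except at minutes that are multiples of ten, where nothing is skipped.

05:03:38;13

Ten DF minutes hold 17982 frames, so frame 546007 lies in block 30 (frames 539460–557441) with 6547 frames into that block.
The block's first minute is 1800 frames and the rest 1798 each; 6547 frames reaches minute 3, so 30 × 18 + 3 × 2 = 546 labels have been skipped so far.
Adding those back, label number 546007 + 546 = 546553 at 30 labels/s is 18218 s + 13 f = 5 h 3 min 38 s frame 13, i.e. 05:03:38;13.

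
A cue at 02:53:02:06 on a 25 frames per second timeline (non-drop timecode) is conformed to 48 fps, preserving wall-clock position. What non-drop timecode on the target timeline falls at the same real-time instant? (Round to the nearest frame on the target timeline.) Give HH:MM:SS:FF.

Source frame index: (2×3600 + 53×60 + 2) × 25 + 6 = 259556.
Real time: 259556 / (25) = 259556/25 s.
Target frame: (259556/25) × (48) = 12458688/25 ≈ 498347.520 → 498348.
At 48 labels/s: frame 498348 → 02:53:02:12.

02:53:02:12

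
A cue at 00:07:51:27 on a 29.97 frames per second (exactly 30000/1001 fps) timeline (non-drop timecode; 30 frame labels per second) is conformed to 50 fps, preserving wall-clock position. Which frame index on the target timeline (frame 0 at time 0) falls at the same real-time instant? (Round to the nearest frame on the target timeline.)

frame 23619

Source frame index: (0×3600 + 7×60 + 51) × 30 + 27 = 14157.
Real time: 14157 / (30000/1001) = 4723719/10000 s.
Target frame: (4723719/10000) × (50) = 4723719/200 ≈ 23618.595 → 23619.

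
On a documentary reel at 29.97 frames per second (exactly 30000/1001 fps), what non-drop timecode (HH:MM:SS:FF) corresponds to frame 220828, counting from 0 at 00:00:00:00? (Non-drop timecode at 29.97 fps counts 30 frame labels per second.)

220828 ÷ 30 = 7360 full seconds, remainder 28 frames.
7360 s = 2 h 2 min 40 s.
Timecode: 02:02:40:28.

02:02:40:28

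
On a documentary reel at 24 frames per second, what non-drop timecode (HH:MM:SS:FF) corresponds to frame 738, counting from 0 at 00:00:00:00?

00:00:30:18

738 ÷ 24 = 30 full seconds, remainder 18 frames.
30 s = 0 h 0 min 30 s.
Timecode: 00:00:30:18.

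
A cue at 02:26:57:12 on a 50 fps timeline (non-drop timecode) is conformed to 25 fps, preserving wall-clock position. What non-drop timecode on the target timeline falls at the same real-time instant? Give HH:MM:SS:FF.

02:26:57:06

Source frame index: (2×3600 + 26×60 + 57) × 50 + 12 = 440862.
Real time: 440862 / (50) = 220431/25 s.
Target frame: (220431/25) × (25) = 220431.
At 25 labels/s: frame 220431 → 02:26:57:06.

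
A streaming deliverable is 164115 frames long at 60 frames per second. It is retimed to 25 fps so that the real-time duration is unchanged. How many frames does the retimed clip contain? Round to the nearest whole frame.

Frames at target rate = 164115 × (25) / (60) = 273525/4 ≈ 68381.250.
Nearest whole frame: 68381.

68381 frames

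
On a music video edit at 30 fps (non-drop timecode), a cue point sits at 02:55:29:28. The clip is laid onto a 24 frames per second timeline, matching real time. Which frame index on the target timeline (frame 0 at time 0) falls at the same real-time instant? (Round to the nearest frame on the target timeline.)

Source frame index: (2×3600 + 55×60 + 29) × 30 + 28 = 315898.
Real time: 315898 / (30) = 157949/15 s.
Target frame: (157949/15) × (24) = 1263592/5 ≈ 252718.400 → 252718.

frame 252718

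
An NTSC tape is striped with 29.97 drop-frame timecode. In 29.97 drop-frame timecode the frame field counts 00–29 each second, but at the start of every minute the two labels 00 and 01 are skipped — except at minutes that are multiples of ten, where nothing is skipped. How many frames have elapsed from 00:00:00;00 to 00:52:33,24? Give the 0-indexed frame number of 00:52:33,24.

94520

As if non-drop at 30 labels/s: (0 × 3600 + 52 × 60 + 33) × 30 + 24 = 94614.
Minute boundaries passed: 52; those not divisible by 10: 52 − 5 = 47; dropped labels = 2 × 47 = 94.
Actual frame index = 94614 − 94 = 94520.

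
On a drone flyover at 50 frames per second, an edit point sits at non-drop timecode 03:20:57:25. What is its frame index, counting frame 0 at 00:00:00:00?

Total seconds to the label: (3 × 3600 + 20 × 60 + 57) = 12057.
Frame index = 12057 × 50 + 25 = 602875.

frame 602875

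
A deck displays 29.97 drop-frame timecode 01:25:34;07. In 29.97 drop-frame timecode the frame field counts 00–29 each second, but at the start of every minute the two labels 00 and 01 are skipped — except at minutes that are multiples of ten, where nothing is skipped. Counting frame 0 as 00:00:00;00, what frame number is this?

Complete 10-minute blocks: 8, each 17982 frames → 143856.
Remaining 5 whole minutes in the current block: 1800 + 4 × 1798 = 8992 frames.
Within the current minute: 34 × 30 + 7 − 2 = 1025 (labels ;00/;01 skipped at this minute). Total = 143856 + 8992 + 1025 = 153873.

153873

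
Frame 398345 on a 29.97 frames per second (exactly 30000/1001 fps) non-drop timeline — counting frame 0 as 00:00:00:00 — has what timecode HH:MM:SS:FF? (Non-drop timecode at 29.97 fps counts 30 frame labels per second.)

398345 ÷ 30 = 13278 full seconds, remainder 5 frames.
13278 s = 3 h 41 min 18 s.
Timecode: 03:41:18:05.

03:41:18:05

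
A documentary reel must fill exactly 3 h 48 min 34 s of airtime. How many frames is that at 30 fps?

3 h 48 min 34 s = 13714 s.
Frames = 13714 × 30 = 411420.

411420 frames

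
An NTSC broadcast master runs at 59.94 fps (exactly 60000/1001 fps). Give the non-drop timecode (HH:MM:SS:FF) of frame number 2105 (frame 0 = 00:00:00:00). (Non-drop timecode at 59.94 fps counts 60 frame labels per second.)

00:00:35:05

2105 ÷ 60 = 35 full seconds, remainder 5 frames.
35 s = 0 h 0 min 35 s.
Timecode: 00:00:35:05.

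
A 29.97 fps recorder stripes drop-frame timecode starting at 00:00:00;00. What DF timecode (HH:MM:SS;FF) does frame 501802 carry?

04:39:03;16

Ten DF minutes hold 17982 frames, so frame 501802 lies in block 27 (frames 485514–503495) with 16288 frames into that block.
The block's first minute is 1800 frames and the rest 1798 each; 16288 frames reaches minute 9, so 27 × 18 + 9 × 2 = 504 labels have been skipped so far.
Adding those back, label number 501802 + 504 = 502306 at 30 labels/s is 16743 s + 16 f = 4 h 39 min 3 s frame 16, i.e. 04:39:03;16.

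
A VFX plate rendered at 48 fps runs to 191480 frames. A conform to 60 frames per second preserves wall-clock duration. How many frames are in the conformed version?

Target frames = source frames × (target rate / source rate) = 191480 × (60)/(48) = 191480 × 5/4 = 239350.

239350 frames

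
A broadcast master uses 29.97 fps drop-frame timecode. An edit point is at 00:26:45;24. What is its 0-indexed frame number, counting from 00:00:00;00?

As if non-drop at 30 labels/s: (0 × 3600 + 26 × 60 + 45) × 30 + 24 = 48174.
Minute boundaries passed: 26; those not divisible by 10: 26 − 2 = 24; dropped labels = 2 × 24 = 48.
Actual frame index = 48174 − 48 = 48126.

48126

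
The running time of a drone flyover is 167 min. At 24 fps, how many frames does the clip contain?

240480 frames

167 min = 10020 s.
Frames = 10020 × 24 = 240480.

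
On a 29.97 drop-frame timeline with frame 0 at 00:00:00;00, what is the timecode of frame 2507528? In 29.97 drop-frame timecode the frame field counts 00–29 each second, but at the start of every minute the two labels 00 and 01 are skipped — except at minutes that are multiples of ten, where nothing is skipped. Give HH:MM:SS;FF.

23:14:27;28

Each 10-minute DF block holds 10 × 60 × 30 − 9 × 2 = 17982 frames. 2507528 ÷ 17982 → 139 full blocks, remainder 8030.
Within the partial block the first minute is 1800 frames and each further minute 1798, so 4 further minute boundaries passed. Total skipped labels = 18 × 139 + 2 × 4 = 2510.
Non-drop label index = 2507528 + 2510 = 2510038; at 30 labels/s that is 23:14:27:28, i.e. DF 23:14:27;28.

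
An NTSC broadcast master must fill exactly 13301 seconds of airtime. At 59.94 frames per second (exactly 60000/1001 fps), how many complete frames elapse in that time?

Frames = 13301 × 60000/1001 = 798060000/1001 ≈ 797262.7373.
Complete frames: 797262.

797262 frames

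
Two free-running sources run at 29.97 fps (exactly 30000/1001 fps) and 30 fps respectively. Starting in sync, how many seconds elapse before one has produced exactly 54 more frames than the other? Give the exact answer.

1801.8 seconds

The gap grows by |30 − 30000/1001| = 30/1001 frames per second.
Time for a 54-frame gap: 54 ÷ (30/1001) = 1801.8 s.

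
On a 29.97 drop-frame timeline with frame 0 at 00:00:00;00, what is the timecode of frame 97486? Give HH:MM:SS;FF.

00:54:12;24

Each 10-minute DF block holds 10 × 60 × 30 − 9 × 2 = 17982 frames. 97486 ÷ 17982 → 5 full blocks, remainder 7576.
Within the partial block the first minute is 1800 frames and each further minute 1798, so 4 further minute boundaries passed. Total skipped labels = 18 × 5 + 2 × 4 = 98.
Non-drop label index = 97486 + 98 = 97584; at 30 labels/s that is 00:54:12:24, i.e. DF 00:54:12;24.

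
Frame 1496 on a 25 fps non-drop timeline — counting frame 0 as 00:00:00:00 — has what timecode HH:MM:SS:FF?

1496 ÷ 25 = 59 full seconds, remainder 21 frames.
59 s = 0 h 0 min 59 s.
Timecode: 00:00:59:21.

00:00:59:21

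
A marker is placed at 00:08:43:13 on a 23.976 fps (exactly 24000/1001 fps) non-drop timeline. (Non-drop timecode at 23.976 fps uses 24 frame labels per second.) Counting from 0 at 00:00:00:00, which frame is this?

frame 12565

Total seconds to the label: (0 × 3600 + 8 × 60 + 43) = 523.
Frame index = 523 × 24 + 13 = 12565.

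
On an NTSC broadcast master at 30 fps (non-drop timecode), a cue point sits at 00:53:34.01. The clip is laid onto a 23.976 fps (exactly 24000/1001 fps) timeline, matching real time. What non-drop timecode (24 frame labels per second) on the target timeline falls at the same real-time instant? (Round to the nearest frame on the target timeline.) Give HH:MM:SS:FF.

00:53:30:20

Source frame index: (0×3600 + 53×60 + 34) × 30 + 1 = 96421.
Real time: 96421 / (30) = 96421/30 s.
Target frame: (96421/30) × (24000/1001) = 5933600/77 ≈ 77059.740 → 77060.
At 24 labels/s: frame 77060 → 00:53:30:20.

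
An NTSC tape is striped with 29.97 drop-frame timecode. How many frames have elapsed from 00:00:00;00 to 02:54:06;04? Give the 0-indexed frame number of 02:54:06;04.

Complete 10-minute blocks: 17, each 17982 frames → 305694.
Remaining 4 whole minutes in the current block: 1800 + 3 × 1798 = 7194 frames.
Within the current minute: 6 × 30 + 4 − 2 = 182 (labels ;00/;01 skipped at this minute). Total = 305694 + 7194 + 182 = 313070.

313070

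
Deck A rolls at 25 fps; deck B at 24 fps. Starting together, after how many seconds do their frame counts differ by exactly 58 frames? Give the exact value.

58 seconds

The gap grows by |24 − 25| = 1 frame per second.
Time for a 58-frame gap: 58 ÷ (1) = 58 s.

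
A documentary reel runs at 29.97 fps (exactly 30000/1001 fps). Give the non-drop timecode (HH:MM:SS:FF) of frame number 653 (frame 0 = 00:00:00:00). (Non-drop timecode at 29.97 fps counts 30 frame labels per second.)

00:00:21:23

653 ÷ 30 = 21 full seconds, remainder 23 frames.
21 s = 0 h 0 min 21 s.
Timecode: 00:00:21:23.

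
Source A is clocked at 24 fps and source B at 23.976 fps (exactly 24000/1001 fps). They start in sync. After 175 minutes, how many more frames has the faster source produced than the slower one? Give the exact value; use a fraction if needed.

175 min = 10500 s.
A emits 24 × 10500 = 252000 frames; B emits 24000/1001 × 10500 = 36000000/143.
Difference = 36000/143 frames (≈ 251.7483); B is behind A.

36000/143 frames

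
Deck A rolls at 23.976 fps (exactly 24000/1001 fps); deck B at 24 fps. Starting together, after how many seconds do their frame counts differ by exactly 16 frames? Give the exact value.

The gap grows by |24 − 24000/1001| = 24/1001 frames per second.
Time for a 16-frame gap: 16 ÷ (24/1001) = 2002/3 s.

2002/3 seconds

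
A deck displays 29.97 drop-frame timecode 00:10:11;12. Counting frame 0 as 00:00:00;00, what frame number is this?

18324

Complete 10-minute blocks: 1, each 17982 frames → 17982.
Remaining 0 whole minutes in the current block: 0 frames.
Within the current minute: 11 × 30 + 12 = 342. Total = 17982 + 0 + 342 = 18324.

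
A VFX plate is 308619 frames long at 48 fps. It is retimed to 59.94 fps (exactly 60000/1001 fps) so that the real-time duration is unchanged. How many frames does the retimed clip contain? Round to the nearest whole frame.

Frames at target rate = 308619 × (60000/1001) / (48) = 385773750/1001 ≈ 385388.362.
Nearest whole frame: 385388.

385388 frames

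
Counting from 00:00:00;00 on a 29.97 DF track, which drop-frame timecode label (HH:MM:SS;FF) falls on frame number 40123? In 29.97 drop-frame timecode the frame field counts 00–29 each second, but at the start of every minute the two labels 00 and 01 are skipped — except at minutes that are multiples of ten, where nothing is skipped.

Each 10-minute DF block holds 10 × 60 × 30 − 9 × 2 = 17982 frames. 40123 ÷ 17982 → 2 full blocks, remainder 4159.
Within the partial block the first minute is 1800 frames and each further minute 1798, so 2 further minute boundaries passed. Total skipped labels = 18 × 2 + 2 × 2 = 40.
Non-drop label index = 40123 + 40 = 40163; at 30 labels/s that is 00:22:18:23, i.e. DF 00:22:18;23.

00:22:18;23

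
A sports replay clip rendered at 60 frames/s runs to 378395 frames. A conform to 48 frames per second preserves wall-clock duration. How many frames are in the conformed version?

302716 frames

Target frames = source frames × (target rate / source rate) = 378395 × (48)/(60) = 378395 × 4/5 = 302716.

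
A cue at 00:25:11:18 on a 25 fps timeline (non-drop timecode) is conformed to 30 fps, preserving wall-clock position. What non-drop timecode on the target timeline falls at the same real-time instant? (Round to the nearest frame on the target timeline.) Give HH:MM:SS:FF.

00:25:11:22

Source frame index: (0×3600 + 25×60 + 11) × 25 + 18 = 37793.
Real time: 37793 / (25) = 37793/25 s.
Target frame: (37793/25) × (30) = 226758/5 ≈ 45351.600 → 45352.
At 30 labels/s: frame 45352 → 00:25:11:22.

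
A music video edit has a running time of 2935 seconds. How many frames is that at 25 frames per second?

Frames = 2935 × 25 = 73375.

73375 frames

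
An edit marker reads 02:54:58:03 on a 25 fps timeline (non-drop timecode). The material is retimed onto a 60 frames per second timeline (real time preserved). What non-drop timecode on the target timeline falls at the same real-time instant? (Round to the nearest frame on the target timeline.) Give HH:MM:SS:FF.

02:54:58:07

Source frame index: (2×3600 + 54×60 + 58) × 25 + 3 = 262453.
Real time: 262453 / (25) = 262453/25 s.
Target frame: (262453/25) × (60) = 3149436/5 ≈ 629887.200 → 629887.
At 60 labels/s: frame 629887 → 02:54:58:07.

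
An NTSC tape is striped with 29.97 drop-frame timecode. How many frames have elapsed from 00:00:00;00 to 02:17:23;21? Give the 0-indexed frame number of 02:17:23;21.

247063

As if non-drop at 30 labels/s: (2 × 3600 + 17 × 60 + 23) × 30 + 21 = 247311.
Minute boundaries passed: 137; those not divisible by 10: 137 − 13 = 124; dropped labels = 2 × 124 = 248.
Actual frame index = 247311 − 248 = 247063.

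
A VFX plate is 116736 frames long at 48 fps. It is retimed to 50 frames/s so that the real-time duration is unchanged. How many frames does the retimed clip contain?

Target frames = source frames × (target rate / source rate) = 116736 × (50)/(48) = 116736 × 25/24 = 121600.

121600 frames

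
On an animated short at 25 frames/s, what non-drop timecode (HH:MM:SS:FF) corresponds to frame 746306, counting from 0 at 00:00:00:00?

746306 ÷ 25 = 29852 full seconds, remainder 6 frames.
29852 s = 8 h 17 min 32 s.
Timecode: 08:17:32:06.

08:17:32:06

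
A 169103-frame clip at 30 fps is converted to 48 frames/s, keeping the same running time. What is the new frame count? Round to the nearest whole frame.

Frames at target rate = 169103 × (48) / (30) = 1352824/5 ≈ 270564.800.
Nearest whole frame: 270565.

270565 frames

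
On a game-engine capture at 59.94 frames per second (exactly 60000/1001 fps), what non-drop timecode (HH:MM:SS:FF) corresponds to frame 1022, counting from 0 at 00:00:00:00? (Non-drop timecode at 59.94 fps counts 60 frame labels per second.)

1022 ÷ 60 = 17 full seconds, remainder 2 frames.
17 s = 0 h 0 min 17 s.
Timecode: 00:00:17:02.

00:00:17:02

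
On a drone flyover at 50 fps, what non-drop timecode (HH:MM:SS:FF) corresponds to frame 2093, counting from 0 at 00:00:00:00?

2093 ÷ 50 = 41 full seconds, remainder 43 frames.
41 s = 0 h 0 min 41 s.
Timecode: 00:00:41:43.

00:00:41:43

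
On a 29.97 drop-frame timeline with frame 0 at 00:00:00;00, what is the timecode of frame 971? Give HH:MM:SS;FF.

Ten DF minutes hold 17982 frames, so frame 971 lies in block 0 (frames 0–17981) with 971 frames into that block.
The block's first minute is 1800 frames and the rest 1798 each; 971 frames reaches minute 0, so 0 × 18 + 0 × 2 = 0 labels have been skipped so far.
Adding those back, label number 971 + 0 = 971 at 30 labels/s is 32 s + 11 f = 0 h 0 min 32 s frame 11, i.e. 00:00:32;11.

00:00:32;11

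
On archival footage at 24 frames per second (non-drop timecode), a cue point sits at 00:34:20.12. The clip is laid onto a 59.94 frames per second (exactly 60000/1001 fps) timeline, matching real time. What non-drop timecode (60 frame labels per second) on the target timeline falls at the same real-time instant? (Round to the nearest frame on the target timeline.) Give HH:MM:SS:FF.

Source frame index: (0×3600 + 34×60 + 20) × 24 + 12 = 49452.
Real time: 49452 / (24) = 4121/2 s.
Target frame: (4121/2) × (60000/1001) = 9510000/77 ≈ 123506.494 → 123506.
At 60 labels/s: frame 123506 → 00:34:18:26.

00:34:18:26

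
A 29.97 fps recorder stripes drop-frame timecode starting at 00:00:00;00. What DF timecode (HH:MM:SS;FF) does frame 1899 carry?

Each 10-minute DF block holds 10 × 60 × 30 − 9 × 2 = 17982 frames. 1899 ÷ 17982 → 0 full blocks, remainder 1899.
Within the partial block the first minute is 1800 frames and each further minute 1798, so 1 further minute boundary passed. Total skipped labels = 18 × 0 + 2 × 1 = 2.
Non-drop label index = 1899 + 2 = 1901; at 30 labels/s that is 00:01:03:11, i.e. DF 00:01:03;11.

00:01:03;11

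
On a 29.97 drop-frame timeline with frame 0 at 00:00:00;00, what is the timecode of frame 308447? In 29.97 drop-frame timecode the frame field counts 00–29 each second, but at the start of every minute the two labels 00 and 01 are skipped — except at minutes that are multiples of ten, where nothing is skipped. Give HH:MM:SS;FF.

Ten DF minutes hold 17982 frames, so frame 308447 lies in block 17 (frames 305694–323675) with 2753 frames into that block.
The block's first minute is 1800 frames and the rest 1798 each; 2753 frames reaches minute 1, so 17 × 18 + 1 × 2 = 308 labels have been skipped so far.
Adding those back, label number 308447 + 308 = 308755 at 30 labels/s is 10291 s + 25 f = 2 h 51 min 31 s frame 25, i.e. 02:51:31;25.

02:51:31;25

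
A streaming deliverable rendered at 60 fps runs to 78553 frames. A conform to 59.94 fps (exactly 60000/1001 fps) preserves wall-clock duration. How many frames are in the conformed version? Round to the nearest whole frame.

78475 frames

Frames at target rate = 78553 × (60000/1001) / (60) = 78553000/1001 ≈ 78474.525.
Nearest whole frame: 78475.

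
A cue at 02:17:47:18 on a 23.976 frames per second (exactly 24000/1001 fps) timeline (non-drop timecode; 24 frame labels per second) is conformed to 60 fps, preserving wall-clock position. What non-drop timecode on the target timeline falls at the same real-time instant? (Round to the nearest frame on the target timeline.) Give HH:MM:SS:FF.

02:17:56:01

Source frame index: (2×3600 + 17×60 + 47) × 24 + 18 = 198426.
Real time: 198426 / (24000/1001) = 33104071/4000 s.
Target frame: (33104071/4000) × (60) = 99312213/200 ≈ 496561.065 → 496561.
At 60 labels/s: frame 496561 → 02:17:56:01.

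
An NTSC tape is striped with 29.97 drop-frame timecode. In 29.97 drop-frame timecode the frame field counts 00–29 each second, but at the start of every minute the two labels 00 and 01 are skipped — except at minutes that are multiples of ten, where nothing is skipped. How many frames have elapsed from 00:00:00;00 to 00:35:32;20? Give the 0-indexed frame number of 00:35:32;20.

As if non-drop at 30 labels/s: (0 × 3600 + 35 × 60 + 32) × 30 + 20 = 63980.
Minute boundaries passed: 35; those not divisible by 10: 35 − 3 = 32; dropped labels = 2 × 32 = 64.
Actual frame index = 63980 − 64 = 63916.

63916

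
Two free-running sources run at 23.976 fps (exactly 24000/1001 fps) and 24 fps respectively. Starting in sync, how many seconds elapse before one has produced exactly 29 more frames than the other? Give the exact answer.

29029/24 seconds

The gap grows by |24 − 24000/1001| = 24/1001 frames per second.
Time for a 29-frame gap: 29 ÷ (24/1001) = 29029/24 s.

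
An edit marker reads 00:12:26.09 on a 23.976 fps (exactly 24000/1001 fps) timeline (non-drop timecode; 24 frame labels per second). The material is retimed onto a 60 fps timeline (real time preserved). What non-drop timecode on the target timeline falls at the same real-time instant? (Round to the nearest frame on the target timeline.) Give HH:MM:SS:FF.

00:12:27:07

Source frame index: (0×3600 + 12×60 + 26) × 24 + 9 = 17913.
Real time: 17913 / (24000/1001) = 5976971/8000 s.
Target frame: (5976971/8000) × (60) = 17930913/400 ≈ 44827.283 → 44827.
At 60 labels/s: frame 44827 → 00:12:27:07.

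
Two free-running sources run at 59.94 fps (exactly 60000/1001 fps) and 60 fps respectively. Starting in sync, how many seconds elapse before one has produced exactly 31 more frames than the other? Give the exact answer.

The gap grows by |60 − 60000/1001| = 60/1001 frames per second.
Time for a 31-frame gap: 31 ÷ (60/1001) = 31031/60 s.

31031/60 seconds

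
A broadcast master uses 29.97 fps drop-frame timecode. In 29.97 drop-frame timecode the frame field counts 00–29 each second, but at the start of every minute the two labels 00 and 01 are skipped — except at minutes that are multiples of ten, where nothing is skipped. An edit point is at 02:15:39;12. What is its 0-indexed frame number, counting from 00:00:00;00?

243938

As if non-drop at 30 labels/s: (2 × 3600 + 15 × 60 + 39) × 30 + 12 = 244182.
Minute boundaries passed: 135; those not divisible by 10: 135 − 13 = 122; dropped labels = 2 × 122 = 244.
Actual frame index = 244182 − 244 = 243938.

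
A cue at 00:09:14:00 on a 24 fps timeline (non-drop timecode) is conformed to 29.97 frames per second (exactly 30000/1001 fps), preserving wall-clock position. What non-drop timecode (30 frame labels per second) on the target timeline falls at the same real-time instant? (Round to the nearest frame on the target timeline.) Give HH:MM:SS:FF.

Source frame index: (0×3600 + 9×60 + 14) × 24 + 0 = 13296.
Real time: 13296 / (24) = 554 s.
Target frame: (554) × (30000/1001) = 16620000/1001 ≈ 16603.397 → 16603.
At 30 labels/s: frame 16603 → 00:09:13:13.

00:09:13:13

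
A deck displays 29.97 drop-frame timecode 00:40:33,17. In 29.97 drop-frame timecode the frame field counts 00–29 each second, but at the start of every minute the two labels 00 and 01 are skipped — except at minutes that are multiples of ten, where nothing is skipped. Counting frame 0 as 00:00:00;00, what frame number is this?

As if non-drop at 30 labels/s: (0 × 3600 + 40 × 60 + 33) × 30 + 17 = 73007.
Minute boundaries passed: 40; those not divisible by 10: 40 − 4 = 36; dropped labels = 2 × 36 = 72.
Actual frame index = 73007 − 72 = 72935.

72935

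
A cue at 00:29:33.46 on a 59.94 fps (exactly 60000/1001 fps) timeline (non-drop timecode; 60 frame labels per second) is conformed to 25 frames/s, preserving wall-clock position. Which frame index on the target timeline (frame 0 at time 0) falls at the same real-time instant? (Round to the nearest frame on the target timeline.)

Source frame index: (0×3600 + 29×60 + 33) × 60 + 46 = 106426.
Real time: 106426 / (60000/1001) = 53266213/30000 s.
Target frame: (53266213/30000) × (25) = 53266213/1200 ≈ 44388.511 → 44389.

frame 44389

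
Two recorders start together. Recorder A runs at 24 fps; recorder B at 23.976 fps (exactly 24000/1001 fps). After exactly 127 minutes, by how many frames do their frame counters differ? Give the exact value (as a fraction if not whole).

182880/1001 frames

127 min = 7620 s.
A emits 24 × 7620 = 182880 frames; B emits 24000/1001 × 7620 = 182880000/1001.
Difference = 182880/1001 frames (≈ 182.6973); B is behind A.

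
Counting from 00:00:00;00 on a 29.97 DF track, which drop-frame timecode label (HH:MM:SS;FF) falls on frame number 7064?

00:03:55;20

Each 10-minute DF block holds 10 × 60 × 30 − 9 × 2 = 17982 frames. 7064 ÷ 17982 → 0 full blocks, remainder 7064.
Within the partial block the first minute is 1800 frames and each further minute 1798, so 3 further minute boundaries passed. Total skipped labels = 18 × 0 + 2 × 3 = 6.
Non-drop label index = 7064 + 6 = 7070; at 30 labels/s that is 00:03:55:20, i.e. DF 00:03:55;20.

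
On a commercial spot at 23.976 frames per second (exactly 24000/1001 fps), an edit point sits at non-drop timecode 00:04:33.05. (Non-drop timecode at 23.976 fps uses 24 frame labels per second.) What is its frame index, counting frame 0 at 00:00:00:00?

6557

Total seconds to the label: (0 × 3600 + 4 × 60 + 33) = 273.
Frame index = 273 × 24 + 5 = 6557.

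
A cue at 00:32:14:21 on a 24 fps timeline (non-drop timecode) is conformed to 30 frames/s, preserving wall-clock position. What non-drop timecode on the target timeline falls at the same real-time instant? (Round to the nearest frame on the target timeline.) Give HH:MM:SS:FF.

00:32:14:26

Source frame index: (0×3600 + 32×60 + 14) × 24 + 21 = 46437.
Real time: 46437 / (24) = 15479/8 s.
Target frame: (15479/8) × (30) = 232185/4 ≈ 58046.250 → 58046.
At 30 labels/s: frame 58046 → 00:32:14:26.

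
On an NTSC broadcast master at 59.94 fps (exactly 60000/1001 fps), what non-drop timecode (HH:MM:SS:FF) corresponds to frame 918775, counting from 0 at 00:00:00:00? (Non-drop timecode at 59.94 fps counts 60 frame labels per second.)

918775 ÷ 60 = 15312 full seconds, remainder 55 frames.
15312 s = 4 h 15 min 12 s.
Timecode: 04:15:12:55.

04:15:12:55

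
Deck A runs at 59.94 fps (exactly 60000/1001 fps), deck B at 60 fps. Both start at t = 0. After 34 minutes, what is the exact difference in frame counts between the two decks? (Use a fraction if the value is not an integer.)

122400/1001 frames

34 min = 2040 s.
A emits 60000/1001 × 2040 = 122400000/1001 frames; B emits 60 × 2040 = 122400.
Difference = 122400/1001 frames (≈ 122.2777); B is ahead of A.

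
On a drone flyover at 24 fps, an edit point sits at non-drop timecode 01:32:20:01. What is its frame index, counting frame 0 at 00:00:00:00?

Total seconds to the label: (1 × 3600 + 32 × 60 + 20) = 5540.
Frame index = 5540 × 24 + 1 = 132961.

132961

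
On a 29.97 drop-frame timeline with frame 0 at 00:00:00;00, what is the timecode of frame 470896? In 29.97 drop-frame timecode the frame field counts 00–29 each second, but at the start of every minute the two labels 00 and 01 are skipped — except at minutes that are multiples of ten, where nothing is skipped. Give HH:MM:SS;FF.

Ten DF minutes hold 17982 frames, so frame 470896 lies in block 26 (frames 467532–485513) with 3364 frames into that block.
The block's first minute is 1800 frames and the rest 1798 each; 3364 frames reaches minute 1, so 26 × 18 + 1 × 2 = 470 labels have been skipped so far.
Adding those back, label number 470896 + 470 = 471366 at 30 labels/s is 15712 s + 6 f = 4 h 21 min 52 s frame 6, i.e. 04:21:52;06.

04:21:52;06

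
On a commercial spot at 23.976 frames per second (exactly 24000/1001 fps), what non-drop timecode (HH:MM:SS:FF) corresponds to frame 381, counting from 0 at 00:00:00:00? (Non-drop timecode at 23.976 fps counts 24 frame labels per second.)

381 ÷ 24 = 15 full seconds, remainder 21 frames.
15 s = 0 h 0 min 15 s.
Timecode: 00:00:15:21.

00:00:15:21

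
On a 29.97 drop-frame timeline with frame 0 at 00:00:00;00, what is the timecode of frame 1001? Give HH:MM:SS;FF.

00:00:33;11

Ten DF minutes hold 17982 frames, so frame 1001 lies in block 0 (frames 0–17981) with 1001 frames into that block.
The block's first minute is 1800 frames and the rest 1798 each; 1001 frames reaches minute 0, so 0 × 18 + 0 × 2 = 0 labels have been skipped so far.
Adding those back, label number 1001 + 0 = 1001 at 30 labels/s is 33 s + 11 f = 0 h 0 min 33 s frame 11, i.e. 00:00:33;11.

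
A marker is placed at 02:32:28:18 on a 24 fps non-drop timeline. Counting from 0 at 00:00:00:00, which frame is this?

frame 219570

Total seconds to the label: (2 × 3600 + 32 × 60 + 28) = 9148.
Frame index = 9148 × 24 + 18 = 219570.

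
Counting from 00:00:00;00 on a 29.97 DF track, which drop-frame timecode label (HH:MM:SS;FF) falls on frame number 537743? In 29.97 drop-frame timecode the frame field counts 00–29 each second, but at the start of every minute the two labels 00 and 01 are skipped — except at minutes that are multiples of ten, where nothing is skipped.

04:59:02;23

Each 10-minute DF block holds 10 × 60 × 30 − 9 × 2 = 17982 frames. 537743 ÷ 17982 → 29 full blocks, remainder 16265.
Within the partial block the first minute is 1800 frames and each further minute 1798, so 9 further minute boundaries passed. Total skipped labels = 18 × 29 + 2 × 9 = 540.
Non-drop label index = 537743 + 540 = 538283; at 30 labels/s that is 04:59:02:23, i.e. DF 04:59:02;23.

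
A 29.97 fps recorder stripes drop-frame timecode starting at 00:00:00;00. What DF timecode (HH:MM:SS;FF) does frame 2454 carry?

00:01:21;26

Each 10-minute DF block holds 10 × 60 × 30 − 9 × 2 = 17982 frames. 2454 ÷ 17982 → 0 full blocks, remainder 2454.
Within the partial block the first minute is 1800 frames and each further minute 1798, so 1 further minute boundary passed. Total skipped labels = 18 × 0 + 2 × 1 = 2.
Non-drop label index = 2454 + 2 = 2456; at 30 labels/s that is 00:01:21:26, i.e. DF 00:01:21;26.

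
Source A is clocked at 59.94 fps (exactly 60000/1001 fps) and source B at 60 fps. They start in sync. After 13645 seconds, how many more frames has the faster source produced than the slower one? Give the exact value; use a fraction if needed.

818700/1001 frames

A emits 60000/1001 × 13645 = 818700000/1001 frames; B emits 60 × 13645 = 818700.
Difference = 818700/1001 frames (≈ 817.8821); B is ahead of A.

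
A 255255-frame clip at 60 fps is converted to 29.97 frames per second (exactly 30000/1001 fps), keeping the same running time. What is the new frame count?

Target frames = source frames × (target rate / source rate) = 255255 × (30000/1001)/(60) = 255255 × 500/1001 = 127500.

127500 frames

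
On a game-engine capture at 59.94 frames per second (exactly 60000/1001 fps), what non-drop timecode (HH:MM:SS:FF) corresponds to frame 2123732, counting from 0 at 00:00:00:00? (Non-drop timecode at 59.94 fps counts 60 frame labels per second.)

2123732 ÷ 60 = 35395 full seconds, remainder 32 frames.
35395 s = 9 h 49 min 55 s.
Timecode: 09:49:55:32.

09:49:55:32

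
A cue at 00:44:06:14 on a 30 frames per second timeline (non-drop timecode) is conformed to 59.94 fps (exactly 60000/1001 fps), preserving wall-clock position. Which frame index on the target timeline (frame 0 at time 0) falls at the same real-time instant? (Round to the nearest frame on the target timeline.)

frame 158629

Source frame index: (0×3600 + 44×60 + 6) × 30 + 14 = 79394.
Real time: 79394 / (30) = 39697/15 s.
Target frame: (39697/15) × (60000/1001) = 22684000/143 ≈ 158629.371 → 158629.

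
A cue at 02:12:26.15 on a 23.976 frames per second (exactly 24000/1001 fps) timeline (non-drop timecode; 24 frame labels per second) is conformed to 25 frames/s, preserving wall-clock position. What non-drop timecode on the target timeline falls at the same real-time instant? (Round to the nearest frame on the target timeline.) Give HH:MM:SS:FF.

02:12:34:14

Source frame index: (2×3600 + 12×60 + 26) × 24 + 15 = 190719.
Real time: 190719 / (24000/1001) = 63636573/8000 s.
Target frame: (63636573/8000) × (25) = 63636573/320 ≈ 198864.291 → 198864.
At 25 labels/s: frame 198864 → 02:12:34:14.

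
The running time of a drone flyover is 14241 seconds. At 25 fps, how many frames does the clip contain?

Frames = 14241 × 25 = 356025.

356025 frames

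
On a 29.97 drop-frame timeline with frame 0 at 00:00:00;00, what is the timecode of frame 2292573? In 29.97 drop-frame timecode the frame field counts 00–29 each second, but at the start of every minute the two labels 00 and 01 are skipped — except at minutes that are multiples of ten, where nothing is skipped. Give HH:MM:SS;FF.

Each 10-minute DF block holds 10 × 60 × 30 − 9 × 2 = 17982 frames. 2292573 ÷ 17982 → 127 full blocks, remainder 8859.
Within the partial block the first minute is 1800 frames and each further minute 1798, so 4 further minute boundaries passed. Total skipped labels = 18 × 127 + 2 × 4 = 2294.
Non-drop label index = 2292573 + 2294 = 2294867; at 30 labels/s that is 21:14:55:17, i.e. DF 21:14:55;17.

21:14:55;17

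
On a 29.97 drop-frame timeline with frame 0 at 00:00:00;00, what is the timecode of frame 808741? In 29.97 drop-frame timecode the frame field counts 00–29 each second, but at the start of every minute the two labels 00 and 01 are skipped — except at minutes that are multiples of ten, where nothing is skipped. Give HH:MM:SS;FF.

Ten DF minutes hold 17982 frames, so frame 808741 lies in block 44 (frames 791208–809189) with 17533 frames into that block.
The block's first minute is 1800 frames and the rest 1798 each; 17533 frames reaches minute 9, so 44 × 18 + 9 × 2 = 810 labels have been skipped so far.
Adding those back, label number 808741 + 810 = 809551 at 30 labels/s is 26985 s + 1 f = 7 h 29 min 45 s frame 1, i.e. 07:29:45;01.

07:29:45;01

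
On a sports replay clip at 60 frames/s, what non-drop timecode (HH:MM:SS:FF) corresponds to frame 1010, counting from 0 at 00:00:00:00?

1010 ÷ 60 = 16 full seconds, remainder 50 frames.
16 s = 0 h 0 min 16 s.
Timecode: 00:00:16:50.

00:00:16:50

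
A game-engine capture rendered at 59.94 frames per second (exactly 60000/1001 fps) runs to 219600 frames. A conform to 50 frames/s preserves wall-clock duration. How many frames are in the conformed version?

Target frames = source frames × (target rate / source rate) = 219600 × (50)/(60000/1001) = 219600 × 1001/1200 = 183183.

183183 frames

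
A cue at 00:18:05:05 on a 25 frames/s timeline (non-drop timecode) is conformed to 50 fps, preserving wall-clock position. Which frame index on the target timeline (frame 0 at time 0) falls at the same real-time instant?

frame 54260

Source frame index: (0×3600 + 18×60 + 5) × 25 + 5 = 27130.
Real time: 27130 / (25) = 5426/5 s.
Target frame: (5426/5) × (50) = 54260.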